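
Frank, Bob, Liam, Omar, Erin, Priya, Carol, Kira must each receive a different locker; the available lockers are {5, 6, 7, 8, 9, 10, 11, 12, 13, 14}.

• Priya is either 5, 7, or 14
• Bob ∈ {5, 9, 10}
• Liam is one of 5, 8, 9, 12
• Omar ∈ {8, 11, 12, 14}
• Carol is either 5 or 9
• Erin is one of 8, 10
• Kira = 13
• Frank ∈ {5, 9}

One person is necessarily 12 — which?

Kira's domain is down to {13}, so Kira = 13.
The 2 variables Frank and Carol are confined to {5, 9}, which locks those values in; drop them from Bob, Liam, Priya.
Bob's domain is down to {10}, so Bob = 10. Eliminate 10 elsewhere: Erin.
Erin must be 8 (only option left). So Liam, Omar can't be 8.
So 12 goes to Liam.

Liam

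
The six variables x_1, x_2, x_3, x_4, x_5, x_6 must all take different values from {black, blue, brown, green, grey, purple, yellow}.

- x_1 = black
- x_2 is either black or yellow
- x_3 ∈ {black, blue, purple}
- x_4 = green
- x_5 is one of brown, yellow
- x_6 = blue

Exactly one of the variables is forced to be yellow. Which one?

x_2

x_1 must be black (only option left). So x_2, x_3 can't be black.
So yellow goes to x_2.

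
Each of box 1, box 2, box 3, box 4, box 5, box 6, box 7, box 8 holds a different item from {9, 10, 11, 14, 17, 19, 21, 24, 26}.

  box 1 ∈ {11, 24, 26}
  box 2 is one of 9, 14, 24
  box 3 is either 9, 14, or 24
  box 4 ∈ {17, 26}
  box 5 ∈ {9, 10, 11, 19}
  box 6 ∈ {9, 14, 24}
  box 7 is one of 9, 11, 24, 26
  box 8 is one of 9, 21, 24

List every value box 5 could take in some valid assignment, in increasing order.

box 2, box 3, box 6 between them cover only {9, 14, 24} — a naked triple. Remove those values from box 1, box 5, box 7, box 8.
box 8 has just one choice, so box 8 = 21.
box 1 and box 7 share exactly the 2 values {11, 26}; by pigeonhole those values go to them, so strike 11, 26 from box 4, box 5.
That leaves box 4 = 17.
No further eliminations apply; box 5 can still be any of 10, 19.

10, 19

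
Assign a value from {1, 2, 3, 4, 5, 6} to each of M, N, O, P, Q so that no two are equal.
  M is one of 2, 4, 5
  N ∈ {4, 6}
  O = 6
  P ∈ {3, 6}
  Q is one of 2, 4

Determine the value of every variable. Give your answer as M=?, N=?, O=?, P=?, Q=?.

M=5, N=4, O=6, P=3, Q=2

O has just one choice, so O = 6. So N, P can't be 6.
P must be 3 (only option left).
That leaves N = 4. Eliminate 4 elsewhere: M, Q.
Q must be 2 (only option left). So M can't be 2.
That leaves M = 5.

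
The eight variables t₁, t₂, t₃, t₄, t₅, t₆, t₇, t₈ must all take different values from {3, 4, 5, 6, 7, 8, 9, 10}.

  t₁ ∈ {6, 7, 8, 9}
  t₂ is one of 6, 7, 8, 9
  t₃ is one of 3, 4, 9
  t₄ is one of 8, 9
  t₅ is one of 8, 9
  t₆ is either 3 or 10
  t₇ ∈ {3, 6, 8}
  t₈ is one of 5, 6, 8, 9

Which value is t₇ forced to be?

3

The 8 variables together cover exactly {3, 4, 5, 6, 7, 8, 9, 10} — 8 values for 8 variables — and 4 appears only in t₃'s list, so t₃ = 4.
The 7 still-open variables draw from only 7 values {3, 5, 6, 7, 8, 9, 10}, so each is used; only t₈ can be 5, hence t₈ = 5.
The 6 still-open variables draw from only 6 values {3, 6, 7, 8, 9, 10}, so each is used; only t₆ can be 10, hence t₆ = 10.
The 5 still-open variables together cover exactly {3, 6, 7, 8, 9} — 5 values for 5 variables — and 3 appears only in t₇'s list, so t₇ = 3.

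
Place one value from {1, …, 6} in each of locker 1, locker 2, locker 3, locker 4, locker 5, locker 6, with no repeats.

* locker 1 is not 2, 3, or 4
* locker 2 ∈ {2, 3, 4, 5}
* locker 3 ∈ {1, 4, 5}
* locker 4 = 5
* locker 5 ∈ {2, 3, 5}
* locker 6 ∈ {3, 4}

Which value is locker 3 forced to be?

locker 4 has just one choice, so locker 4 = 5. So locker 1, locker 2, locker 3, locker 5 can't be 5.
The 5 still-open variables together cover exactly {1, 2, 3, 4, 6} — 5 values for 5 variables — and 6 appears only in locker 1's list, so locker 1 = 6.
The 4 still-open variables together cover exactly {1, 2, 3, 4} — 4 values for 4 variables — and 1 appears only in locker 3's list, so locker 3 = 1.

1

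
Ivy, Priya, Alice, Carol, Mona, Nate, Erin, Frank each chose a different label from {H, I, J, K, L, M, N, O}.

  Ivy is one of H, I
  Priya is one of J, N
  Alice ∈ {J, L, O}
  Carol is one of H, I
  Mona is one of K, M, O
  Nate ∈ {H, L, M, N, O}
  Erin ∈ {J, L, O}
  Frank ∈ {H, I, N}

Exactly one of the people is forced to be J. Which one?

The 8 variables together cover exactly {H, I, J, K, L, M, N, O} — 8 values for 8 variables — and K appears only in Mona's list, so Mona = K.
Among the 7 still-open variables, M fits only Nate (and all 7 values in {H, I, J, L, M, N, O} must be used), so Nate = M.
Ivy and Carol share exactly the 2 values {H, I}; by pigeonhole those values go to them, so strike H, I from Frank.
Frank has just one choice, so Frank = N. Eliminate N elsewhere: Priya.
So J goes to Priya.

Priya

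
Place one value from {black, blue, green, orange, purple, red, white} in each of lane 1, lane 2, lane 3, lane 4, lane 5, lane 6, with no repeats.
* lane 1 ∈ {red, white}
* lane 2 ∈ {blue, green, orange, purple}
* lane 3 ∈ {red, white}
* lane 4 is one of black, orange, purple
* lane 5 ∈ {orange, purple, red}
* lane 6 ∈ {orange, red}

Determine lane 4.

black

The 2 variables lane 1 and lane 3 are confined to {red, white}, which locks those values in; drop them from lane 5, lane 6.
lane 6's domain is down to {orange}, so lane 6 = orange. Remove orange from lane 2, lane 4, lane 5.
lane 5 must be purple (only option left). Eliminate purple elsewhere: lane 2, lane 4.
So lane 4 = black.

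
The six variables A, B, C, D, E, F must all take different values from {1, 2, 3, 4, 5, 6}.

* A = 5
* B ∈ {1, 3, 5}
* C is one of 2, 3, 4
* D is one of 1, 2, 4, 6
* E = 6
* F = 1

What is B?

A's domain is down to {5}, so A = 5. Remove 5 from B.
E's domain is down to {6}, so E = 6. Remove 6 from D.
F has just one choice, so F = 1. Remove 1 from B, D.
So B = 3.

3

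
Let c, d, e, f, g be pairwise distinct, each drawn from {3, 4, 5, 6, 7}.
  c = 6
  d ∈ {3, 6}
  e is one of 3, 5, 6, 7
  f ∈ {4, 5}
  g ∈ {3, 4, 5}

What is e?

c must be 6 (only option left). So d, e can't be 6.
d must be 3 (only option left). Strike 3 from e, g.
Among the 3 still-open variables, 7 fits only e (and all 3 values in {4, 5, 7} must be used), so e = 7.

7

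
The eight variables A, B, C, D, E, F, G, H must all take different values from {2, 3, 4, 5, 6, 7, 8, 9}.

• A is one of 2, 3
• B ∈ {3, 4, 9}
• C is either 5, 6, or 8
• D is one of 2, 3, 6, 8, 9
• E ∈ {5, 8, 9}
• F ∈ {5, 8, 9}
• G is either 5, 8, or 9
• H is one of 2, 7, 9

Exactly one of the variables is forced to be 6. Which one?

C

Among the 8 variables, 4 fits only B (and all 8 values in {2, 3, 4, 5, 6, 7, 8, 9} must be used), so B = 4.
Among the 7 still-open variables, 7 fits only H (and all 7 values in {2, 3, 5, 6, 7, 8, 9} must be used), so H = 7.
E, F, G between them cover only {5, 8, 9} — a naked triple. Remove those values from C, D.
So 6 goes to C.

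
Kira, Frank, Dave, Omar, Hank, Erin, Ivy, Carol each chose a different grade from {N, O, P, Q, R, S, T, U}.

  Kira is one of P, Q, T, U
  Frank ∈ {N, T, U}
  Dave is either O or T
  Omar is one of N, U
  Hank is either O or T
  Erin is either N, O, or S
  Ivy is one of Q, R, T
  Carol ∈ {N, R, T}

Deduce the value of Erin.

The 8 variables draw from only 8 values {N, O, P, Q, R, S, T, U}, so each is used; only Kira can be P, hence Kira = P.
The 7 still-open variables draw from only 7 values {N, O, Q, R, S, T, U}, so each is used; only Ivy can be Q, hence Ivy = Q.
Among the 6 still-open variables, R fits only Carol (and all 6 values in {N, O, R, S, T, U} must be used), so Carol = R.
Among the 5 still-open variables, S fits only Erin (and all 5 values in {N, O, S, T, U} must be used), so Erin = S.

S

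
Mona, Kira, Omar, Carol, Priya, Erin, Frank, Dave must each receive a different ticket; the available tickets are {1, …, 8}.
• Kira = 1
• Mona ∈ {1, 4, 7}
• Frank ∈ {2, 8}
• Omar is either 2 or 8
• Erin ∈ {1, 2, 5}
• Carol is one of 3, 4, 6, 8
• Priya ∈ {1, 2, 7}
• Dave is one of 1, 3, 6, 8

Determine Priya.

7

Kira's domain is down to {1}, so Kira = 1. Strike 1 from Mona, Priya, Erin, Dave.
The 7 still-open variables together cover exactly {2, 3, 4, 5, 6, 7, 8} — 7 values for 7 variables — and 5 appears only in Erin's list, so Erin = 5.
Omar and Frank share exactly the 2 values {2, 8}; by pigeonhole those values go to them, so strike 2, 8 from Carol, Priya, Dave.
So Priya = 7.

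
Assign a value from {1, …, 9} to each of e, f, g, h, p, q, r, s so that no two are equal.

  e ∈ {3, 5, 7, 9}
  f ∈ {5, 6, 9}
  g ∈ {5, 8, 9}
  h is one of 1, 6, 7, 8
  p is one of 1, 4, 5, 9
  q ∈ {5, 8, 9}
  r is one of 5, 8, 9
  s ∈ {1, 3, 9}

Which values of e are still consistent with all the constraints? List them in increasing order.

3, 7

Among the 8 variables, 4 fits only p (and all 8 values in {1, 3, 4, 5, 6, 7, 8, 9} must be used), so p = 4.
g, q, r share exactly the 3 values {5, 8, 9}; by pigeonhole those values go to them, so strike 5, 8, 9 from e, f, h, s.
That leaves f = 6. So h can't be 6.
No further eliminations apply; e can still be any of 3, 7.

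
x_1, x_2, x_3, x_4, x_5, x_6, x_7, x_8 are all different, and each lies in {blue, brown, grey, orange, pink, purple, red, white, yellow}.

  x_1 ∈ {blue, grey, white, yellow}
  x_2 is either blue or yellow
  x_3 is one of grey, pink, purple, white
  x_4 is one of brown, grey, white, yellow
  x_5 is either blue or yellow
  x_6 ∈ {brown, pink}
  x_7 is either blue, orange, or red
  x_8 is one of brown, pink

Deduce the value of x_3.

The 2 variables x_2 and x_5 are confined to {blue, yellow}, which locks those values in; drop them from x_1, x_4, x_7.
x_6 and x_8 between them cover only {brown, pink} — a naked pair. Remove those values from x_3, x_4.
The 2 variables x_1 and x_4 are confined to {grey, white}, which locks those values in; drop them from x_3.
So x_3 = purple.

purple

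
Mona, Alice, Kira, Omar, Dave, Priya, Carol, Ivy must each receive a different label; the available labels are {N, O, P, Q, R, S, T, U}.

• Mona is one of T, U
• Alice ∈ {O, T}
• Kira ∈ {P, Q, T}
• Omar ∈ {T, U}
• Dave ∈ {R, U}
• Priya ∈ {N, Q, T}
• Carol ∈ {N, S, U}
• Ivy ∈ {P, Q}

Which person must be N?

Among the 8 variables, O fits only Alice (and all 8 values in {N, O, P, Q, R, S, T, U} must be used), so Alice = O.
Among the 7 still-open variables, R fits only Dave (and all 7 values in {N, P, Q, R, S, T, U} must be used), so Dave = R.
The 6 still-open variables draw from only 6 values {N, P, Q, S, T, U}, so each is used; only Carol can be S, hence Carol = S.
The 5 still-open variables draw from only 5 values {N, P, Q, T, U}, so each is used; only Priya can be N, hence Priya = N.

Priya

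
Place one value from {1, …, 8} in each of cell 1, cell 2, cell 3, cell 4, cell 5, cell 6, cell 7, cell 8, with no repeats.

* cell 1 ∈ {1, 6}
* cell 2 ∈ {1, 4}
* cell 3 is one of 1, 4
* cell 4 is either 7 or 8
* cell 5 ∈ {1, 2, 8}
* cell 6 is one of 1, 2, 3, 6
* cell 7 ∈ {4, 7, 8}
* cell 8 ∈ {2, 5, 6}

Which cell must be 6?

The 8 variables together cover exactly {1, 2, 3, 4, 5, 6, 7, 8} — 8 values for 8 variables — and 3 appears only in cell 6's list, so cell 6 = 3.
The 7 still-open variables together cover exactly {1, 2, 4, 5, 6, 7, 8} — 7 values for 7 variables — and 5 appears only in cell 8's list, so cell 8 = 5.
The 6 still-open variables together cover exactly {1, 2, 4, 6, 7, 8} — 6 values for 6 variables — and 2 appears only in cell 5's list, so cell 5 = 2.
The 5 still-open variables draw from only 5 values {1, 4, 6, 7, 8}, so each is used; only cell 1 can be 6, hence cell 1 = 6.

cell 1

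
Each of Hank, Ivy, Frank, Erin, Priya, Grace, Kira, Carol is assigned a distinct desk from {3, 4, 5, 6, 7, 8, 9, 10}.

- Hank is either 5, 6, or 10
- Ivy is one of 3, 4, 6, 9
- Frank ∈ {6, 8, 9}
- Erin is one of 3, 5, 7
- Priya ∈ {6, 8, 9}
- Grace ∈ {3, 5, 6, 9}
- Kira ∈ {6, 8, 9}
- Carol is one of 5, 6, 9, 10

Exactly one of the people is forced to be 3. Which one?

Grace

The 8 variables together cover exactly {3, 4, 5, 6, 7, 8, 9, 10} — 8 values for 8 variables — and 4 appears only in Ivy's list, so Ivy = 4.
The 7 still-open variables together cover exactly {3, 5, 6, 7, 8, 9, 10} — 7 values for 7 variables — and 7 appears only in Erin's list, so Erin = 7.
The 6 still-open variables draw from only 6 values {3, 5, 6, 8, 9, 10}, so each is used; only Grace can be 3, hence Grace = 3.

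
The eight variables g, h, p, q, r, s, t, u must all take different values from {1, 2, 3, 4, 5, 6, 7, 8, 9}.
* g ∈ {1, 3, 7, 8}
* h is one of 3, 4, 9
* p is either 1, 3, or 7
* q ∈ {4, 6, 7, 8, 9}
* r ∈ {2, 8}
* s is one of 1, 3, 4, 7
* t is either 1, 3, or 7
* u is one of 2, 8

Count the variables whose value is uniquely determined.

3

Among the 8 variables, 6 fits only q (and all 8 values in {1, 2, 3, 4, 6, 7, 8, 9} must be used), so q = 6.
The 7 still-open variables together cover exactly {1, 2, 3, 4, 7, 8, 9} — 7 values for 7 variables — and 9 appears only in h's list, so h = 9.
The 6 still-open variables draw from only 6 values {1, 2, 3, 4, 7, 8}, so each is used; only s can be 4, hence s = 4.
The 2 variables r and u are confined to {2, 8}, which locks those values in; drop them from g.
Determined: h=9, q=6, s=4. The other variables each still have more than one consistent value. That makes 3.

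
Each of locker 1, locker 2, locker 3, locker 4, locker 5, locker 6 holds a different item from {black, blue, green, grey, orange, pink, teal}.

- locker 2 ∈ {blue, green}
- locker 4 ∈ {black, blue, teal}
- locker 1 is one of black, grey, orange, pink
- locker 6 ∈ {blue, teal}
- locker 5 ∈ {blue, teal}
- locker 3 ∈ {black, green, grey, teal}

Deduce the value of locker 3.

grey

locker 5 and locker 6 share exactly the 2 values {blue, teal}; by pigeonhole those values go to them, so strike blue, teal from locker 2, locker 3, locker 4.
locker 2 has just one choice, so locker 2 = green. Strike green from locker 3.
locker 4 must be black (only option left). Remove black from locker 1, locker 3.
So locker 3 = grey.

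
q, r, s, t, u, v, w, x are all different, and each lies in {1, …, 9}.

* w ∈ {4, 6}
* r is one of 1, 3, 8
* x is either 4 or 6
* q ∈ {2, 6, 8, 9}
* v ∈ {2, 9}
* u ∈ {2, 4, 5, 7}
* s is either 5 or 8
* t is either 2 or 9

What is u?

7

t and v share exactly the 2 values {2, 9}; by pigeonhole those values go to them, so strike 2, 9 from q, u.
The 2 variables w and x are confined to {4, 6}, which locks those values in; drop them from q, u.
q must be 8 (only option left). Eliminate 8 elsewhere: r, s.
That leaves s = 5. So u can't be 5.
So u = 7.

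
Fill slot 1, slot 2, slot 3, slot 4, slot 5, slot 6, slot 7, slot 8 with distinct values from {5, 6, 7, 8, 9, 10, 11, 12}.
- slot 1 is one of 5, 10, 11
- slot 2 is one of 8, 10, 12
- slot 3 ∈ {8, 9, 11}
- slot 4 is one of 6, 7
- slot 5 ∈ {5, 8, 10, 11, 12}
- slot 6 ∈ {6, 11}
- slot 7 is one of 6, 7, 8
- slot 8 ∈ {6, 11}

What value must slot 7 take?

8

The 8 variables together cover exactly {5, 6, 7, 8, 9, 10, 11, 12} — 8 values for 8 variables — and 9 appears only in slot 3's list, so slot 3 = 9.
slot 6 and slot 8 between them cover only {6, 11} — a naked pair. Remove those values from slot 1, slot 4, slot 5, slot 7.
That leaves slot 4 = 7. Strike 7 from slot 7.
So slot 7 = 8.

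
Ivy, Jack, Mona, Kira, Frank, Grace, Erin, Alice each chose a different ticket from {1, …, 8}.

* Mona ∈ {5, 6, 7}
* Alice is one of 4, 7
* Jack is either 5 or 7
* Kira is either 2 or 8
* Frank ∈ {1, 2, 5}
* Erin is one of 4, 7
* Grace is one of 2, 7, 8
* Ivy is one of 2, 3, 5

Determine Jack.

5

The 8 variables draw from only 8 values {1, 2, 3, 4, 5, 6, 7, 8}, so each is used; only Frank can be 1, hence Frank = 1.
The 7 still-open variables together cover exactly {2, 3, 4, 5, 6, 7, 8} — 7 values for 7 variables — and 3 appears only in Ivy's list, so Ivy = 3.
The 6 still-open variables together cover exactly {2, 4, 5, 6, 7, 8} — 6 values for 6 variables — and 6 appears only in Mona's list, so Mona = 6.
The 5 still-open variables draw from only 5 values {2, 4, 5, 7, 8}, so each is used; only Jack can be 5, hence Jack = 5.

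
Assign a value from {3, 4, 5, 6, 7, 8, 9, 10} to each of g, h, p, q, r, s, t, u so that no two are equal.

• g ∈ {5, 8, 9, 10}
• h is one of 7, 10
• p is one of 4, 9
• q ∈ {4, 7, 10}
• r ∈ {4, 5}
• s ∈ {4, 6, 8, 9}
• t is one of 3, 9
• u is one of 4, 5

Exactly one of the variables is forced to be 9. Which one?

The 8 variables draw from only 8 values {3, 4, 5, 6, 7, 8, 9, 10}, so each is used; only t can be 3, hence t = 3.
The 7 still-open variables draw from only 7 values {4, 5, 6, 7, 8, 9, 10}, so each is used; only s can be 6, hence s = 6.
The 6 still-open variables draw from only 6 values {4, 5, 7, 8, 9, 10}, so each is used; only g can be 8, hence g = 8.
Among the 5 still-open variables, 9 fits only p (and all 5 values in {4, 5, 7, 9, 10} must be used), so p = 9.

p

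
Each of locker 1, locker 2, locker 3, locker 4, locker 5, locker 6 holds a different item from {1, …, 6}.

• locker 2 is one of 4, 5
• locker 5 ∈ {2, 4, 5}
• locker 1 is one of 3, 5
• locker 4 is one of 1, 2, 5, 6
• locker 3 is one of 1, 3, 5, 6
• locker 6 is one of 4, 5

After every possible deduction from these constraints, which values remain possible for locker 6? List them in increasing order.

locker 2 and locker 6 between them cover only {4, 5} — a naked pair. Remove those values from locker 1, locker 3, locker 4, locker 5.
locker 1 must be 3 (only option left). So locker 3 can't be 3.
That leaves locker 5 = 2. So locker 4 can't be 2.
No further eliminations apply; locker 6 can still be any of 4, 5.

4, 5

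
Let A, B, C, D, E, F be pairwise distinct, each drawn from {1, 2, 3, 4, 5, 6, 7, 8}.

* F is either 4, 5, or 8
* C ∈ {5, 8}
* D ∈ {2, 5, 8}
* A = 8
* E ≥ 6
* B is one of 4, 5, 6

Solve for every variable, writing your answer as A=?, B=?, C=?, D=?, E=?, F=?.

A must be 8 (only option left). So C, D, E, F can't be 8.
C must be 5 (only option left). Strike 5 from B, D, F.
D has just one choice, so D = 2.
F's domain is down to {4}, so F = 4. Strike 4 from B.
B must be 6 (only option left). Eliminate 6 elsewhere: E.
E's domain is down to {7}, so E = 7.

A=8, B=6, C=5, D=2, E=7, F=4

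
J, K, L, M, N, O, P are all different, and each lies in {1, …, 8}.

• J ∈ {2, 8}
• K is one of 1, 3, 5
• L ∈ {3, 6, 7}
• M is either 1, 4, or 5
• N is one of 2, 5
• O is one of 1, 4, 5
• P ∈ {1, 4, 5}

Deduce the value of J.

8

The 3 variables M, O, P are confined to {1, 4, 5}, which locks those values in; drop them from K, N.
K's domain is down to {3}, so K = 3. Eliminate 3 elsewhere: L.
N has just one choice, so N = 2. Remove 2 from J.
So J = 8.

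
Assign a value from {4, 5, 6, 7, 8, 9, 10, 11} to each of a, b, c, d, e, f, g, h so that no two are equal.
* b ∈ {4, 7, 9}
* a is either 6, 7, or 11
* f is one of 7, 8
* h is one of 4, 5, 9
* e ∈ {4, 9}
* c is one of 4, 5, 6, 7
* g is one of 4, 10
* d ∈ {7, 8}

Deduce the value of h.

5

Among the 8 variables, 10 fits only g (and all 8 values in {4, 5, 6, 7, 8, 9, 10, 11} must be used), so g = 10.
The 7 still-open variables together cover exactly {4, 5, 6, 7, 8, 9, 11} — 7 values for 7 variables — and 11 appears only in a's list, so a = 11.
The 6 still-open variables together cover exactly {4, 5, 6, 7, 8, 9} — 6 values for 6 variables — and 6 appears only in c's list, so c = 6.
Among the 5 still-open variables, 5 fits only h (and all 5 values in {4, 5, 7, 8, 9} must be used), so h = 5.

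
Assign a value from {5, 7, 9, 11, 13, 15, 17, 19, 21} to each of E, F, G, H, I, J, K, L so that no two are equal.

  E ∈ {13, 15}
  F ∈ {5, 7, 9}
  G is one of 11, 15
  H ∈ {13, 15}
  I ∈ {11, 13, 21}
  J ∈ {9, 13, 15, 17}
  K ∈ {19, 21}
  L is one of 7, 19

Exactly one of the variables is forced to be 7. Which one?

L

E and H between them cover only {13, 15} — a naked pair. Remove those values from G, I, J.
G must be 11 (only option left). So I can't be 11.
I has just one choice, so I = 21. Remove 21 from K.
That leaves K = 19. Remove 19 from L.
So 7 goes to L.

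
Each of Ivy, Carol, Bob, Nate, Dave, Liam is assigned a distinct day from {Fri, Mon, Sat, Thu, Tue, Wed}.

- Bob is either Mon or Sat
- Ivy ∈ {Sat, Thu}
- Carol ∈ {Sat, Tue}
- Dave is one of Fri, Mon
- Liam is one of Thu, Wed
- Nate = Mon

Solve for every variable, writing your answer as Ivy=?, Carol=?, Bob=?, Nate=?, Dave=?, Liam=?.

Nate must be Mon (only option left). Strike Mon from Bob, Dave.
That leaves Dave = Fri.
Bob has just one choice, so Bob = Sat. Remove Sat from Ivy, Carol.
That leaves Ivy = Thu. Eliminate Thu elsewhere: Liam.
Carol has just one choice, so Carol = Tue.
Liam's domain is down to {Wed}, so Liam = Wed.

Ivy=Thu, Carol=Tue, Bob=Sat, Nate=Mon, Dave=Fri, Liam=Wed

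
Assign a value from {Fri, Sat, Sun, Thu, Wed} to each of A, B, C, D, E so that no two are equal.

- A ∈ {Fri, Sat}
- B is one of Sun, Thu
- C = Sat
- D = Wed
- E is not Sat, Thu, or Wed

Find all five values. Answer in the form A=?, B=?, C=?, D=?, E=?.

C's domain is down to {Sat}, so C = Sat. Eliminate Sat elsewhere: A.
That leaves D = Wed.
A has just one choice, so A = Fri. Strike Fri from E.
E must be Sun (only option left). Strike Sun from B.
B has just one choice, so B = Thu.

A=Fri, B=Thu, C=Sat, D=Wed, E=Sun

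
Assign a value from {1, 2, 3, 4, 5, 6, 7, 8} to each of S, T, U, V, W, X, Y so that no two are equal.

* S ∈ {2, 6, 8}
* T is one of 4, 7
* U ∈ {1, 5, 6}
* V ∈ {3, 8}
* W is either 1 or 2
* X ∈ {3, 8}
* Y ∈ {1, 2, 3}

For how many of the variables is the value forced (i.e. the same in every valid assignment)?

V and X share exactly the 2 values {3, 8}; by pigeonhole those values go to them, so strike 3, 8 from S, Y.
The 2 variables W and Y are confined to {1, 2}, which locks those values in; drop them from S, U.
S must be 6 (only option left). Eliminate 6 elsewhere: U.
U's domain is down to {5}, so U = 5.
Determined: S=6, U=5. The other variables each still have more than one consistent value. That makes 2.

2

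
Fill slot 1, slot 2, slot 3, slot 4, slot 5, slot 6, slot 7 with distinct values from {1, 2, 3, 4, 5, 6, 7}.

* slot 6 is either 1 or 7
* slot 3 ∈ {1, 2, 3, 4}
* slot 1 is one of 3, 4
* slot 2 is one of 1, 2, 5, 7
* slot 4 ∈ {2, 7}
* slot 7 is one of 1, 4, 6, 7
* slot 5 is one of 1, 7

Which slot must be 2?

slot 4

Among the 7 variables, 5 fits only slot 2 (and all 7 values in {1, 2, 3, 4, 5, 6, 7} must be used), so slot 2 = 5.
The 6 still-open variables together cover exactly {1, 2, 3, 4, 6, 7} — 6 values for 6 variables — and 6 appears only in slot 7's list, so slot 7 = 6.
slot 5 and slot 6 share exactly the 2 values {1, 7}; by pigeonhole those values go to them, so strike 1, 7 from slot 3, slot 4.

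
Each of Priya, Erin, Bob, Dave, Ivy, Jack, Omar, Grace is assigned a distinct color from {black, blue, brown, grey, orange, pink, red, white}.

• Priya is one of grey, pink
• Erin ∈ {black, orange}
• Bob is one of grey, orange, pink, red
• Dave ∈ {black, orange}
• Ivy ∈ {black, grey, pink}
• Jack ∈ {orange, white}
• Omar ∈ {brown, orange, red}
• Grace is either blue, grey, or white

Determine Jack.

The 8 variables draw from only 8 values {black, blue, brown, grey, orange, pink, red, white}, so each is used; only Grace can be blue, hence Grace = blue.
The 7 still-open variables draw from only 7 values {black, brown, grey, orange, pink, red, white}, so each is used; only Omar can be brown, hence Omar = brown.
The 6 still-open variables draw from only 6 values {black, grey, orange, pink, red, white}, so each is used; only Bob can be red, hence Bob = red.
The 5 still-open variables together cover exactly {black, grey, orange, pink, white} — 5 values for 5 variables — and white appears only in Jack's list, so Jack = white.

white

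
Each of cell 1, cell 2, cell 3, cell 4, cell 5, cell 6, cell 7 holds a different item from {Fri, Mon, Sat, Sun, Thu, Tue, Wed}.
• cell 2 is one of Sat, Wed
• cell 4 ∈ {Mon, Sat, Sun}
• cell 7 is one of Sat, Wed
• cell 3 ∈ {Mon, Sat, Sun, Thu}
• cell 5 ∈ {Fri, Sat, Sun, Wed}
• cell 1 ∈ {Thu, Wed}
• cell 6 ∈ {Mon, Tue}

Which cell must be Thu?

cell 1

Among the 7 variables, Fri fits only cell 5 (and all 7 values in {Fri, Mon, Sat, Sun, Thu, Tue, Wed} must be used), so cell 5 = Fri.
Among the 6 still-open variables, Tue fits only cell 6 (and all 6 values in {Mon, Sat, Sun, Thu, Tue, Wed} must be used), so cell 6 = Tue.
The 2 variables cell 2 and cell 7 are confined to {Sat, Wed}, which locks those values in; drop them from cell 1, cell 3, cell 4.
So Thu goes to cell 1.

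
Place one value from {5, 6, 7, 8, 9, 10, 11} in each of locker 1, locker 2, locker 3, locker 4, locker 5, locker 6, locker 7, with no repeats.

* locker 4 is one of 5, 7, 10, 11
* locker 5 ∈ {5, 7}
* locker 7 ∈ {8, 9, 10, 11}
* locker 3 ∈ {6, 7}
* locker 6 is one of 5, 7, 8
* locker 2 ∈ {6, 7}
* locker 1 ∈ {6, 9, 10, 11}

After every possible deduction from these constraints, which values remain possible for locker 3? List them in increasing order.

6, 7

locker 2 and locker 3 share exactly the 2 values {6, 7}; by pigeonhole those values go to them, so strike 6, 7 from locker 1, locker 4, locker 5, locker 6.
locker 5 must be 5 (only option left). Remove 5 from locker 4, locker 6.
That leaves locker 6 = 8. So locker 7 can't be 8.
No further eliminations apply; locker 3 can still be any of 6, 7.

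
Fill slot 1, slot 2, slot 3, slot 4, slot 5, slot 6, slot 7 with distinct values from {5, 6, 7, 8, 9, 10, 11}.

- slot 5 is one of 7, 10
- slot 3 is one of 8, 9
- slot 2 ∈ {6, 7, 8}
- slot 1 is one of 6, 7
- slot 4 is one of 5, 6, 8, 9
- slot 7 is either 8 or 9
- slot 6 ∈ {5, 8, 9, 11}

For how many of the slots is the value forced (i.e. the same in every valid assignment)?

The 7 variables together cover exactly {5, 6, 7, 8, 9, 10, 11} — 7 values for 7 variables — and 10 appears only in slot 5's list, so slot 5 = 10.
The 6 still-open variables draw from only 6 values {5, 6, 7, 8, 9, 11}, so each is used; only slot 6 can be 11, hence slot 6 = 11.
The 5 still-open variables together cover exactly {5, 6, 7, 8, 9} — 5 values for 5 variables — and 5 appears only in slot 4's list, so slot 4 = 5.
The 2 variables slot 3 and slot 7 are confined to {8, 9}, which locks those values in; drop them from slot 2.
Determined: slot 4=5, slot 5=10, slot 6=11. The other slots each still have more than one consistent value. That makes 3.

3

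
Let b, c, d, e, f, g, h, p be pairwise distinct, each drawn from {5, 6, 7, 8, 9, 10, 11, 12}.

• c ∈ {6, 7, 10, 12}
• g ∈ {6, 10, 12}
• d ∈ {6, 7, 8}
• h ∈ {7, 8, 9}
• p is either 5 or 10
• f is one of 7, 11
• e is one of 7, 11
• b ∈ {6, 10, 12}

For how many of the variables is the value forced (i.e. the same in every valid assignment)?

The 8 variables together cover exactly {5, 6, 7, 8, 9, 10, 11, 12} — 8 values for 8 variables — and 5 appears only in p's list, so p = 5.
Among the 7 still-open variables, 9 fits only h (and all 7 values in {6, 7, 8, 9, 10, 11, 12} must be used), so h = 9.
The 6 still-open variables together cover exactly {6, 7, 8, 10, 11, 12} — 6 values for 6 variables — and 8 appears only in d's list, so d = 8.
e and f share exactly the 2 values {7, 11}; by pigeonhole those values go to them, so strike 7, 11 from c.
Determined: d=8, h=9, p=5. The other variables each still have more than one consistent value. That makes 3.

3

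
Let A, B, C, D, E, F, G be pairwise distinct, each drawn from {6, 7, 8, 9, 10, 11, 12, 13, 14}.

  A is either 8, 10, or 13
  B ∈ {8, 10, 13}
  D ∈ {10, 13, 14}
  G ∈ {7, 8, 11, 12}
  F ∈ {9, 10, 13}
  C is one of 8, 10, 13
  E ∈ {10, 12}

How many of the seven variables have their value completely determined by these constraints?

The 3 variables A, B, C are confined to {8, 10, 13}, which locks those values in; drop them from D, E, F, G.
That leaves D = 14.
That leaves E = 12. Remove 12 from G.
F must be 9 (only option left).
Determined: D=14, E=12, F=9. The other variables each still have more than one consistent value. That makes 3.

3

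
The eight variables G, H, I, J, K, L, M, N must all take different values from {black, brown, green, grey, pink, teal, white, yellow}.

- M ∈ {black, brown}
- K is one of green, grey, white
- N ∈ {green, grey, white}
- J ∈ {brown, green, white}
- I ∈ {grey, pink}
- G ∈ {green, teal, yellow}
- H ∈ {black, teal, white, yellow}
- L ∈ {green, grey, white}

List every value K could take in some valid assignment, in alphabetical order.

green, grey, white

Among the 8 variables, pink fits only I (and all 8 values in {black, brown, green, grey, pink, teal, white, yellow} must be used), so I = pink.
The 3 variables K, L, N are confined to {green, grey, white}, which locks those values in; drop them from G, H, J.
That leaves J = brown. Eliminate brown elsewhere: M.
M's domain is down to {black}, so M = black. So H can't be black.
No further eliminations apply; K can still be any of green, grey, white.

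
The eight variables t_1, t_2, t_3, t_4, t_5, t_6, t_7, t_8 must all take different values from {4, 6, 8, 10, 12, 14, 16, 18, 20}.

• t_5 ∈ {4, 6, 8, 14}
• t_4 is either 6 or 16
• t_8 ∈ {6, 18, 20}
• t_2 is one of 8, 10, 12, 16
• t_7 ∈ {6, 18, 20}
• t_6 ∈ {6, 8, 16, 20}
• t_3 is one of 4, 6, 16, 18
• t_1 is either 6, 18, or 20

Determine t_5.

The 3 variables t_1, t_7, t_8 are confined to {6, 18, 20}, which locks those values in; drop them from t_3, t_4, t_5, t_6.
That leaves t_4 = 16. Remove 16 from t_2, t_3, t_6.
t_6 must be 8 (only option left). Remove 8 from t_2, t_5.
t_3 has just one choice, so t_3 = 4. So t_5 can't be 4.
So t_5 = 14.

14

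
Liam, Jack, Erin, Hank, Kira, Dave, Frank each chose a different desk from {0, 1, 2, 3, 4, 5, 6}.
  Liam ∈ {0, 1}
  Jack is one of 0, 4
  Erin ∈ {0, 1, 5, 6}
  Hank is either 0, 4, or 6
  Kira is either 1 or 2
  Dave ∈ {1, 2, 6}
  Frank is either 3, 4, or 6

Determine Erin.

5

The 7 variables together cover exactly {0, 1, 2, 3, 4, 5, 6} — 7 values for 7 variables — and 3 appears only in Frank's list, so Frank = 3.
The 6 still-open variables draw from only 6 values {0, 1, 2, 4, 5, 6}, so each is used; only Erin can be 5, hence Erin = 5.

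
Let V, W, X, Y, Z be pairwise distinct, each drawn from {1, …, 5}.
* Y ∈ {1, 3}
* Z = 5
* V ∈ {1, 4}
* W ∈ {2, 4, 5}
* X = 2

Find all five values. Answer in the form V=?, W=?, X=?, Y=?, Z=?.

V=1, W=4, X=2, Y=3, Z=5

X has just one choice, so X = 2. Eliminate 2 elsewhere: W.
That leaves Z = 5. Eliminate 5 elsewhere: W.
W must be 4 (only option left). So V can't be 4.
That leaves V = 1. Remove 1 from Y.
Y's domain is down to {3}, so Y = 3.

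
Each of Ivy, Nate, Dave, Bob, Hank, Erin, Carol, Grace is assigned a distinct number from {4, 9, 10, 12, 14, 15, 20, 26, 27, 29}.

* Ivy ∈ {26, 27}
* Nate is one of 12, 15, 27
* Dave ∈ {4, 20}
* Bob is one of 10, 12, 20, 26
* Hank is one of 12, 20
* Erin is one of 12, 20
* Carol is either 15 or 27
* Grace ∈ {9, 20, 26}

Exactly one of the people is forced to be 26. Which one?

Ivy

Among the 8 variables, 4 fits only Dave (and all 8 values in {4, 9, 10, 12, 15, 20, 26, 27} must be used), so Dave = 4.
Among the 7 still-open variables, 9 fits only Grace (and all 7 values in {9, 10, 12, 15, 20, 26, 27} must be used), so Grace = 9.
The 6 still-open variables draw from only 6 values {10, 12, 15, 20, 26, 27}, so each is used; only Bob can be 10, hence Bob = 10.
Among the 5 still-open variables, 26 fits only Ivy (and all 5 values in {12, 15, 20, 26, 27} must be used), so Ivy = 26.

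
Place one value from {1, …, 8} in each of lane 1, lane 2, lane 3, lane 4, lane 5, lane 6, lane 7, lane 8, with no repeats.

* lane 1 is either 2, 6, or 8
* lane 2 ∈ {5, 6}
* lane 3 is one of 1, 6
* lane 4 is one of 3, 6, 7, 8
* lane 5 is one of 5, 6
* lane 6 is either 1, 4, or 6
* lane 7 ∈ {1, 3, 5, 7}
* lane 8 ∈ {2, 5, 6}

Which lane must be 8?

Among the 8 variables, 4 fits only lane 6 (and all 8 values in {1, 2, 3, 4, 5, 6, 7, 8} must be used), so lane 6 = 4.
lane 2 and lane 5 share exactly the 2 values {5, 6}; by pigeonhole those values go to them, so strike 5, 6 from lane 1, lane 3, lane 4, lane 7, lane 8.
lane 3 has just one choice, so lane 3 = 1. Eliminate 1 elsewhere: lane 7.
lane 8 has just one choice, so lane 8 = 2. Strike 2 from lane 1.

lane 1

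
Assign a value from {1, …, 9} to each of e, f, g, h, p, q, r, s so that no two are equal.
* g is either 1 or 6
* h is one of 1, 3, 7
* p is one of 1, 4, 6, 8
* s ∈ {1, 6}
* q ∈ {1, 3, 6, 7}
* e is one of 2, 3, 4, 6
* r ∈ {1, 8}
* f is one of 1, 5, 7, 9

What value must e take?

2

The 2 variables g and s are confined to {1, 6}, which locks those values in; drop them from e, f, h, p, q, r.
r's domain is down to {8}, so r = 8. Eliminate 8 elsewhere: p.
p has just one choice, so p = 4. Remove 4 from e.
h and q share exactly the 2 values {3, 7}; by pigeonhole those values go to them, so strike 3, 7 from e, f.
So e = 2.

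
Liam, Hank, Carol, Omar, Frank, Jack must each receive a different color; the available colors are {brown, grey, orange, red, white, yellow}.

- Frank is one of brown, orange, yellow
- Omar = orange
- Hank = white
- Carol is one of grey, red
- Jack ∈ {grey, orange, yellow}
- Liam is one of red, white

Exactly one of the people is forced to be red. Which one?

Hank's domain is down to {white}, so Hank = white. So Liam can't be white.
So red goes to Liam.

Liam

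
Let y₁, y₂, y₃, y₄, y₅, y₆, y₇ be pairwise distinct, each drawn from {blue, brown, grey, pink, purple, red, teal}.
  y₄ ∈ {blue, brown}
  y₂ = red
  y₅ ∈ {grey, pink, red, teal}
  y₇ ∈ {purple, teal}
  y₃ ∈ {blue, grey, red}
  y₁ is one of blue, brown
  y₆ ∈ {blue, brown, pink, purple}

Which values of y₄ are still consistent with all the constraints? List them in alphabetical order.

blue, brown

y₂ must be red (only option left). Eliminate red elsewhere: y₃, y₅.
The 2 variables y₁ and y₄ are confined to {blue, brown}, which locks those values in; drop them from y₃, y₆.
That leaves y₃ = grey. Eliminate grey elsewhere: y₅.
No further eliminations apply; y₄ can still be any of blue, brown.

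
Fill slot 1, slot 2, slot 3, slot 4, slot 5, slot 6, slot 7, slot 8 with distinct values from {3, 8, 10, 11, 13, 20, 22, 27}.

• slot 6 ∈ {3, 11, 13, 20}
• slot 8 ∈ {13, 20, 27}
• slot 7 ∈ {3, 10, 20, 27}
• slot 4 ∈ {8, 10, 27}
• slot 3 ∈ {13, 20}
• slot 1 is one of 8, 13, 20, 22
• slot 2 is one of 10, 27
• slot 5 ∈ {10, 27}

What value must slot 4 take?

The 8 variables draw from only 8 values {3, 8, 10, 11, 13, 20, 22, 27}, so each is used; only slot 6 can be 11, hence slot 6 = 11.
Among the 7 still-open variables, 3 fits only slot 7 (and all 7 values in {3, 8, 10, 13, 20, 22, 27} must be used), so slot 7 = 3.
The 6 still-open variables together cover exactly {8, 10, 13, 20, 22, 27} — 6 values for 6 variables — and 22 appears only in slot 1's list, so slot 1 = 22.
The 5 still-open variables together cover exactly {8, 10, 13, 20, 27} — 5 values for 5 variables — and 8 appears only in slot 4's list, so slot 4 = 8.

8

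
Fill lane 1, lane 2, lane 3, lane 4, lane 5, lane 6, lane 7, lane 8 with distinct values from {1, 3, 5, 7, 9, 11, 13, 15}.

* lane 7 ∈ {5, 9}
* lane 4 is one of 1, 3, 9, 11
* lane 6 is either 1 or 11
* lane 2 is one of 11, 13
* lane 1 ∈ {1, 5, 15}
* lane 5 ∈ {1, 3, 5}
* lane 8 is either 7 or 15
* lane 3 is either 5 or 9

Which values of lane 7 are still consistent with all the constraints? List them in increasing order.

5, 9

The 8 variables together cover exactly {1, 3, 5, 7, 9, 11, 13, 15} — 8 values for 8 variables — and 7 appears only in lane 8's list, so lane 8 = 7.
The 7 still-open variables together cover exactly {1, 3, 5, 9, 11, 13, 15} — 7 values for 7 variables — and 13 appears only in lane 2's list, so lane 2 = 13.
The 6 still-open variables together cover exactly {1, 3, 5, 9, 11, 15} — 6 values for 6 variables — and 15 appears only in lane 1's list, so lane 1 = 15.
lane 3 and lane 7 share exactly the 2 values {5, 9}; by pigeonhole those values go to them, so strike 5, 9 from lane 4, lane 5.
No further eliminations apply; lane 7 can still be any of 5, 9.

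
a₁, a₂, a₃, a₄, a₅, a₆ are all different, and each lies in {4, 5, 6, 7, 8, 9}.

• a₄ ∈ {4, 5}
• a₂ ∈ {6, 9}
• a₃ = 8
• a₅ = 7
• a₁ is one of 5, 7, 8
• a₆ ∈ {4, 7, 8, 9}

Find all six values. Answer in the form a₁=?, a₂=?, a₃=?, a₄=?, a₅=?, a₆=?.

a₁=5, a₂=6, a₃=8, a₄=4, a₅=7, a₆=9

a₃'s domain is down to {8}, so a₃ = 8. Eliminate 8 elsewhere: a₁, a₆.
That leaves a₅ = 7. Eliminate 7 elsewhere: a₁, a₆.
That leaves a₁ = 5. Remove 5 from a₄.
That leaves a₄ = 4. Eliminate 4 elsewhere: a₆.
a₆'s domain is down to {9}, so a₆ = 9. So a₂ can't be 9.
a₂ must be 6 (only option left).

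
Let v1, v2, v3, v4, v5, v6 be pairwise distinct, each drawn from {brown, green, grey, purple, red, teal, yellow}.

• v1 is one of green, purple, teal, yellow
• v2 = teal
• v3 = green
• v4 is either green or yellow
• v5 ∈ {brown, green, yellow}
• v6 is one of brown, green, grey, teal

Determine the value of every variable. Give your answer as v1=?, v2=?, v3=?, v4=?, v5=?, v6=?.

v2 has just one choice, so v2 = teal. So v1, v6 can't be teal.
v3's domain is down to {green}, so v3 = green. Remove green from v1, v4, v5, v6.
v4's domain is down to {yellow}, so v4 = yellow. Strike yellow from v1, v5.
v5 must be brown (only option left). Eliminate brown elsewhere: v6.
v6 has just one choice, so v6 = grey.
v1 must be purple (only option left).

v1=purple, v2=teal, v3=green, v4=yellow, v5=brown, v6=grey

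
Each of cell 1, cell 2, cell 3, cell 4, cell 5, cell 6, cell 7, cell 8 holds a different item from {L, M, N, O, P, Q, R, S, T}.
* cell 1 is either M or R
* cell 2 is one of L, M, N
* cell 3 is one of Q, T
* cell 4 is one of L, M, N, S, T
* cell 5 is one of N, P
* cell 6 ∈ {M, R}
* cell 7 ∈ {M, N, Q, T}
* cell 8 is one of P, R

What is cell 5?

The 8 variables together cover exactly {L, M, N, P, Q, R, S, T} — 8 values for 8 variables — and S appears only in cell 4's list, so cell 4 = S.
The 7 still-open variables draw from only 7 values {L, M, N, P, Q, R, T}, so each is used; only cell 2 can be L, hence cell 2 = L.
The 2 variables cell 1 and cell 6 are confined to {M, R}, which locks those values in; drop them from cell 7, cell 8.
cell 8's domain is down to {P}, so cell 8 = P. Eliminate P elsewhere: cell 5.
So cell 5 = N.

N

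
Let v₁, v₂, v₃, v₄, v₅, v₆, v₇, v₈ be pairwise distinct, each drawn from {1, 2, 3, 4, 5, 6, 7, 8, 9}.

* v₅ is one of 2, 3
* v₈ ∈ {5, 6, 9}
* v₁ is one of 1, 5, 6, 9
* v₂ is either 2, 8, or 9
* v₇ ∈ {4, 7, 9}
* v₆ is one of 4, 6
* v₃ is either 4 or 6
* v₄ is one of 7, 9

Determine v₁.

v₃ and v₆ between them cover only {4, 6} — a naked pair. Remove those values from v₁, v₇, v₈.
The 2 variables v₄ and v₇ are confined to {7, 9}, which locks those values in; drop them from v₁, v₂, v₈.
v₈ has just one choice, so v₈ = 5. So v₁ can't be 5.
So v₁ = 1.

1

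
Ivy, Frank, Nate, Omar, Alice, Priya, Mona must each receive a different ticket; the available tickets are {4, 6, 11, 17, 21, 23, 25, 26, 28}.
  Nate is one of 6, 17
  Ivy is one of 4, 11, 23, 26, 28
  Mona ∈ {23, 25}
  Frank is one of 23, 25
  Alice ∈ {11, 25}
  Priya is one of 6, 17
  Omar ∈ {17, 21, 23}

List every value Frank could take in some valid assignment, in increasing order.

Frank and Mona between them cover only {23, 25} — a naked pair. Remove those values from Ivy, Omar, Alice.
Alice has just one choice, so Alice = 11. Strike 11 from Ivy.
The 2 variables Nate and Priya are confined to {6, 17}, which locks those values in; drop them from Omar.
Omar's domain is down to {21}, so Omar = 21.
No further eliminations apply; Frank can still be any of 23, 25.

23, 25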